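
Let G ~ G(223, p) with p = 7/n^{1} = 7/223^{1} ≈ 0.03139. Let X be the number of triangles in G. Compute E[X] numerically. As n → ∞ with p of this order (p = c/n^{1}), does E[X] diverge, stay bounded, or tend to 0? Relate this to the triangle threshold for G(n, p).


Number of potential triangles: C(223, 3) = 1823471.
Each occurs with probability p³ ≈ (0.03139)³ ≈ 3.092997e-05.
By linearity: E[X] = C(223, 3)·p³ ≈ 1823471 · 3.092997e-05 ≈ 56.3999.
Here α = 1, so p = 7/n is exactly at the triangle threshold p ~ 1/n. Asymptotically E[X] → c³/6 = 7³/6 = 343/6 ≈ 57.1667, a bounded constant. In this regime the triangle count is asymptotically Poisson(c³/6).

E[X] ≈ 56.3999; in regime p = Θ(1/n^{1}) E[X] stays bounded (at the triangle threshold p ~ 1/n).


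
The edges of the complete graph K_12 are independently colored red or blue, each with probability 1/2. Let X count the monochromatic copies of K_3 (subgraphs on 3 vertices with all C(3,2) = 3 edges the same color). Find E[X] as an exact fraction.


Let X = Σ_S X_S over the C(12, 3) = 220 subsets S of size 3, where X_S = 1 if the K_3 on S is monochromatic.
For a fixed S, the K_3 on S has C(3, 2) = 3 edges. P[all 3 edges red] = (1/2)^3, and likewise for blue, so P[monochromatic] = 2·(1/2)^3 = 2^{1 − 3} = 1/4.
By linearity of expectation: E[X] = C(12, 3) · 2^{1 − 3} = 220 · 1/4 = 55.
Numerically: E[X] ≈ 55.000000.

E[X] = C(12,3)·2^(1−C(3,2)) = 55 ≈ 55.000000.


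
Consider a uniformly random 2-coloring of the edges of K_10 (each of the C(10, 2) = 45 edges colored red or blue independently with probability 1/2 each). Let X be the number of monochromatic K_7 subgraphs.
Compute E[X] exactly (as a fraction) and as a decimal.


Let X = Σ_S X_S over the C(10, 7) = 120 subsets S of size 7, where X_S = 1 if the K_7 on S is monochromatic.
For a fixed S, the K_7 on S has C(7, 2) = 21 edges. P[all 21 edges red] = (1/2)^21, and likewise for blue, so P[monochromatic] = 2·(1/2)^21 = 2^{1 − 21} = 1/1048576.
By linearity of expectation: E[X] = C(10, 7) · 2^{1 − 21} = 120 · 1/1048576 = 15/131072.
Numerically: E[X] ≈ 0.000.

E[X] = C(10,7)·2^(1−C(7,2)) = 15/131072 ≈ 0.000.


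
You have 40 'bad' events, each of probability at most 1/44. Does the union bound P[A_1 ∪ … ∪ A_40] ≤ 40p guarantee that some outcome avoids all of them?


Union bound: P[∪_{i=1}^{40} A_i] ≤ Σ_i P[A_i] ≤ 40·p = 40·(1/44) = 10/11.
Numerically: 10/11 ≈ 0.9090909.
Is 10/11 < 1? YES.
Since P[∪ A_i] ≤ 10/11 < 1, the complement has P[∩ A_i^c] ≥ 1 − 10/11 = 1/11 > 0, so some outcome avoids every A_i.

40·p = 10/11 ≈ 0.9090909; existence CERTIFIED by the union bound.


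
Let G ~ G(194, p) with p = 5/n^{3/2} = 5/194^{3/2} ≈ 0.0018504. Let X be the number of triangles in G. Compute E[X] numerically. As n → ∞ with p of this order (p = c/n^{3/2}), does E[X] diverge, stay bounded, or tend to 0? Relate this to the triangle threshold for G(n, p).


Number of potential triangles: C(194, 3) = 1198144.
Each occurs with probability p³ ≈ (0.0018504)³ ≈ 6.3358112e-09.
By linearity: E[X] = C(194, 3)·p³ ≈ 1198144 · 6.3358112e-09 ≈ 0.00759.
Since α = 3/2 > 1, p = c/n^{3/2} = o(1/n) is below the triangle threshold p ~ 1/n. Asymptotically E[X] ~ (c³/6)·n^{3(1−α)} = (5³/6)·n^{-1.5} → 0, so by Markov's inequality G has no triangles w.h.p.

E[X] ≈ 0.00759; in regime p = Θ(1/n^{3/2}) E[X] tends to 0 (below the triangle threshold p ~ 1/n).


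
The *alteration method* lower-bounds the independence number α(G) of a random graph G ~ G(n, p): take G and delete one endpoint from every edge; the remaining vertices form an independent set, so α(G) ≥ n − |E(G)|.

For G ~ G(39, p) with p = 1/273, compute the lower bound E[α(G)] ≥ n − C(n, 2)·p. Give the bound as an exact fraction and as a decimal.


E[|E(G)|] = C(39, 2)·p = 741 · (1/273) = 19/7.
E[α(G)] ≥ n − E[|E(G)|] = 39 − 19/7 = 254/7.
Numerically: ≈ 36.285714.
(This is only a lower bound; the true E[α(G)] may be larger.)

E[α(G)] ≥ 254/7 ≈ 36.285714.


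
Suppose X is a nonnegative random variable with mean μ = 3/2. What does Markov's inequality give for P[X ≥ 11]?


μ = E[X] = 3/2, a = 11.
Markov: P[X ≥ 11] ≤ μ/a = (3/2)/11 = 3/22.
Numerically: ≈ 0.1364.
(Since a = 11 > μ = 1.5000, the bound 3/22 is < 1 and informative.)

P[X ≥ 11] ≤ 3/22 ≈ 0.1364.


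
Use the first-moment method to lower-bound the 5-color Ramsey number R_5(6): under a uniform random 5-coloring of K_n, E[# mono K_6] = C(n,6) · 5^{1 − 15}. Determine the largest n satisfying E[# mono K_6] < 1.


We need C(n, 6) · 5^{1 − 15} < 1, i.e. C(n, 6) < 5^{15 − 1} = 6103515625.
Check values of n near the boundary:
  n = 125: C(125, 6) = 4690625500; 4690625500 < 6103515625? YES
  n = 126: C(126, 6) = 4925156775; 4925156775 < 6103515625? YES
  n = 127: C(127, 6) = 5169379425; 5169379425 < 6103515625? YES
  n = 128: C(128, 6) = 5423611200; 5423611200 < 6103515625? YES
  n = 129: C(129, 6) = 5688177600; 5688177600 < 6103515625? YES
  n = 130: C(130, 6) = 5963412000; 5963412000 < 6103515625? YES
  n = 131: C(131, 6) = 6249655776; 6249655776 < 6103515625? NO
The largest n with C(n, 6) < 6103515625 is n = 130 (where E[X] = 47707296/48828125 ≈ 0.9770454). Hence R_5(6) > 130, i.e. R_5(6) ≥ 131.

Largest n = 130; hence R_5(6) > 130.


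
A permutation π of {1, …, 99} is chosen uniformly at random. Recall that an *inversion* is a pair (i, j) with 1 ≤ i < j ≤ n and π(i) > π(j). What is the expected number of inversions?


Write X = Σ X_I over the C(99, 2) = 4851 pairs i < j, with X_I the indicator of one inversion.
There are 4851 indicators.
For each fixed pair i < j, the values π(i) and π(j) are two distinct elements of {1, …, 99} in uniformly random order; by symmetry P[π(i) > π(j)] = 1/2.
By linearity: E[X] = 4851 · (1/2) = C(99, 2) · (1/2) = 4851/2 = 4851/2 ≈ 2425.5000.

E[X] = 4851/2 = 2425.5000.


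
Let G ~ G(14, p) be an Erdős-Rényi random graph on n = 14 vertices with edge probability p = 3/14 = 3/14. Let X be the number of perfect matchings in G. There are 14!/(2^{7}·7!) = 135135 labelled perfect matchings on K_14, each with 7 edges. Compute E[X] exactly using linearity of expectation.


K_14 has 14!/(2^{7}·7!) = 135135 labelled perfect matchings.
For each such perfect matching H, let X_H = 1 if all 7 edges of H are present in G. Then P[X_H = 1] = p^{7} = (3/14)^{7} = 2187/105413504.
By linearity: E[X] = Σ_H E[X_H] = 135135 · p^{7} = 135135 · 2187/105413504 = 42220035/15059072.
Numerically: E[X] ≈ 2.80363.

E[X] = 135135 · (3/14)^{7} = 42220035/15059072 ≈ 2.80363.


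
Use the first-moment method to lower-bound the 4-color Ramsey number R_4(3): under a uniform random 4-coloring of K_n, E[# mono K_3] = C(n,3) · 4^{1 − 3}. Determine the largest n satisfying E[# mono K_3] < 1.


We need C(n, 3) · 4^{1 − 3} < 1, i.e. C(n, 3) < 4^{3 − 1} = 16.
Check values of n near the boundary:
  n = 4: C(4, 3) = 4; 4 < 16? YES
  n = 5: C(5, 3) = 10; 10 < 16? YES
  n = 6: C(6, 3) = 20; 20 < 16? NO
The largest n with C(n, 3) < 16 is n = 5 (where E[X] = 5/8 ≈ 0.625000). Hence R_4(3) > 5, i.e. R_4(3) ≥ 6.

Largest n = 5; hence R_4(3) > 5.


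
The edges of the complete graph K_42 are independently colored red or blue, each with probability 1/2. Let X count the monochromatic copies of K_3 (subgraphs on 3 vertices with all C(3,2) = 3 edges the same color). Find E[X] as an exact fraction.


Let X = Σ_S X_S over the C(42, 3) = 11480 subsets S of size 3, where X_S = 1 if the K_3 on S is monochromatic.
For a fixed S, the K_3 on S has C(3, 2) = 3 edges. P[all 3 edges red] = (1/2)^3, and likewise for blue, so P[monochromatic] = 2·(1/2)^3 = 2^{1 − 3} = 1/4.
By linearity of expectation: E[X] = C(42, 3) · 2^{1 − 3} = 11480 · 1/4 = 2870.
Numerically: E[X] ≈ 2870.000.

E[X] = C(42,3)·2^(1−C(3,2)) = 2870 ≈ 2870.000.


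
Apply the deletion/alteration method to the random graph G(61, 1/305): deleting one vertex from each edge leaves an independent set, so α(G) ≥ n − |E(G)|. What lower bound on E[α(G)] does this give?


E[|E(G)|] = C(61, 2)·p = 1830 · (1/305) = 6.
E[α(G)] ≥ n − E[|E(G)|] = 61 − 6 = 55.
Numerically: ≈ 55.0000.
(This is only a lower bound; the true E[α(G)] may be larger.)

E[α(G)] ≥ 55 ≈ 55.0000.


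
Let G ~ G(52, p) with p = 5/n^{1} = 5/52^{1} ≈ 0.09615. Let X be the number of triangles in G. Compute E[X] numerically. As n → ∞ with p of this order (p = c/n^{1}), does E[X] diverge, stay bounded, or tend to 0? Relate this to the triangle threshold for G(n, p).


Number of potential triangles: C(52, 3) = 22100.
Each occurs with probability p³ ≈ (0.09615)³ ≈ 8.889964e-04.
By linearity: E[X] = C(52, 3)·p³ ≈ 22100 · 8.889964e-04 ≈ 19.6468.
Here α = 1, so p = 5/n is exactly at the triangle threshold p ~ 1/n. Asymptotically E[X] → c³/6 = 5³/6 = 125/6 ≈ 20.8333, a bounded constant. In this regime the triangle count is asymptotically Poisson(c³/6).

E[X] ≈ 19.6468; in regime p = Θ(1/n^{1}) E[X] stays bounded (at the triangle threshold p ~ 1/n).


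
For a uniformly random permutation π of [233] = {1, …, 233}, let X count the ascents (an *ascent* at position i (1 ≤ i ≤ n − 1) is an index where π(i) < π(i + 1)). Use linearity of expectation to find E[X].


Write X = Σ X_I over i = 1, …, 232, with X_I the indicator of one ascent.
There are 232 indicators.
For each fixed i, the pair (π(i), π(i+1)) is a uniformly random ordered pair of distinct values from {1, …, 233}; by symmetry P[π(i) < π(i+1)] = 1/2.
By linearity: E[X] = 232 · (1/2) = (233 − 1) · (1/2) = 116 ≈ 116.000.

E[X] = 116 = 116.000.


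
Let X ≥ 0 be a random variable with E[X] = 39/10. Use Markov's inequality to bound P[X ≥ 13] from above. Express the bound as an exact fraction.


μ = E[X] = 39/10, a = 13.
Markov: P[X ≥ 13] ≤ μ/a = (39/10)/13 = 3/10.
Numerically: ≈ 0.300000.
(Since a = 13 > μ = 3.900000, the bound 3/10 is < 1 and informative.)

P[X ≥ 13] ≤ 3/10 ≈ 0.300000.


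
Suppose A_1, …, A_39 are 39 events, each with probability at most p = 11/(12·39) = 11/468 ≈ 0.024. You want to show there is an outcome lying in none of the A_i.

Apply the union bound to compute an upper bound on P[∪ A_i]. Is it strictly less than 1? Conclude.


Union bound: P[∪_{i=1}^{39} A_i] ≤ Σ_i P[A_i] ≤ 39·p = 39·(11/468) = 11/12.
Numerically: 11/12 ≈ 0.917.
Is 11/12 < 1? YES.
Since P[∪ A_i] ≤ 11/12 < 1, the complement has P[∩ A_i^c] ≥ 1 − 11/12 = 1/12 > 0, so some outcome avoids every A_i.

39·p = 11/12 ≈ 0.917; existence CERTIFIED by the union bound.


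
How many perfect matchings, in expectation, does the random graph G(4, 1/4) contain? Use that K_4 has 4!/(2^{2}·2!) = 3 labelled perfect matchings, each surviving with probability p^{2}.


K_4 has 4!/(2^{2}·2!) = 3 labelled perfect matchings.
For each such perfect matching H, let X_H = 1 if all 2 edges of H are present in G. Then P[X_H = 1] = p^{2} = (1/4)^{2} = 1/16.
By linearity of expectation: E[X] = Σ_H E[X_H] = 3 · p^{2} = 3 · 1/16 = 3/16.
Numerically: E[X] ≈ 0.1875.

E[X] = 3 · (1/4)^{2} = 3/16 ≈ 0.1875.


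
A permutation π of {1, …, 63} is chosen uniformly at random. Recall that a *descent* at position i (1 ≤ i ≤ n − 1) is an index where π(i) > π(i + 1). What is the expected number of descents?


Write X = Σ X_I over i = 1, …, 62, with X_I the indicator of one descent.
There are 62 indicators.
For each fixed i, the pair (π(i), π(i+1)) is a uniformly random ordered pair of distinct values from {1, …, 63}; by symmetry P[π(i) > π(i+1)] = 1/2.
By linearity: E[X] = 62 · (1/2) = (63 − 1) · (1/2) = 31 ≈ 31.0000.

E[X] = 31 = 31.0000.


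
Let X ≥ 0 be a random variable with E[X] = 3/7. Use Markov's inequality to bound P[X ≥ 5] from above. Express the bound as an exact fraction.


μ = E[X] = 3/7, a = 5.
Markov: P[X ≥ 5] ≤ μ/a = (3/7)/5 = 3/35.
Numerically: ≈ 0.085714.
(Since a = 5 > μ = 0.428571, the bound 3/35 is < 1 and informative.)

P[X ≥ 5] ≤ 3/35 ≈ 0.085714.


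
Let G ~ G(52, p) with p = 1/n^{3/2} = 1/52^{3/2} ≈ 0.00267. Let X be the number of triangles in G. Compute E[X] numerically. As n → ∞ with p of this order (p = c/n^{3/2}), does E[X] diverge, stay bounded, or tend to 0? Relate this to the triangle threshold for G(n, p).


Number of potential triangles: C(52, 3) = 22100.
Each occurs with probability p³ ≈ (0.00267)³ ≈ 1.89664e-08.
By linearity: E[X] = C(52, 3)·p³ ≈ 22100 · 1.89664e-08 ≈ 0.000.
Since α = 3/2 > 1, p = c/n^{3/2} = o(1/n) is below the triangle threshold p ~ 1/n. Asymptotically E[X] ~ (c³/6)·n^{3(1−α)} = (1³/6)·n^{-1.5} → 0, so by Markov's inequality G has no triangles w.h.p.

E[X] ≈ 0.000; in regime p = Θ(1/n^{3/2}) E[X] tends to 0 (below the triangle threshold p ~ 1/n).


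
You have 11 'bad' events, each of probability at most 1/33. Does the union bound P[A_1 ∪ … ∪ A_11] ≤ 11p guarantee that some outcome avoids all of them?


Union bound: P[∪_{i=1}^{11} A_i] ≤ Σ_i P[A_i] ≤ 11·p = 11·(1/33) = 1/3.
Numerically: 1/3 ≈ 0.333333.
Is 1/3 < 1? YES.
Since P[∪ A_i] ≤ 1/3 < 1, the complement has P[∩ A_i^c] ≥ 1 − 1/3 = 2/3 > 0, so some outcome avoids every A_i.

11·p = 1/3 ≈ 0.333333; existence CERTIFIED by the union bound.


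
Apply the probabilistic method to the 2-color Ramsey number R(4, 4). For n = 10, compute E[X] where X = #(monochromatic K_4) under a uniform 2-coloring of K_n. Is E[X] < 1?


E[X] = C(10, 4) · 2^{1 − 6} = 210 · 2^{−5} = 210/32.
As a reduced fraction: E[X] = 105/16 ≈ 6.562.
Is E[X] < 1? NO.
Since E[X] ≥ 1, the first-moment bound is inconclusive at n = 10; it does NOT by itself certify R(4, 4) > 10.

E[X] = 105/16 ≈ 6.562; E[X] ≥ 1; first-moment method inconclusive here.


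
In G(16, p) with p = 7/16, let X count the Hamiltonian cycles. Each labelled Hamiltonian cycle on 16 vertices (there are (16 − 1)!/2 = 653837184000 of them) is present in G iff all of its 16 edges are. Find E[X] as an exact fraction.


K_16 has (16 − 1)!/2 = 653837184000 labelled Hamiltonian cycles.
For each such Hamiltonian cycle H, let X_H = 1 if all 16 edges of H are present in G. Then P[X_H = 1] = p^{16} = (7/16)^{16} = 33232930569601/18446744073709551616.
Summing the indicators: E[X] = Σ_H E[X_H] = 653837184000 · p^{16} = 653837184000 · 33232930569601/18446744073709551616 = 21219654042671322112875/18014398509481984.
Numerically: E[X] ≈ 1.1779e+06.

E[X] = 653837184000 · (7/16)^{16} = 21219654042671322112875/18014398509481984 ≈ 1.1779e+06.


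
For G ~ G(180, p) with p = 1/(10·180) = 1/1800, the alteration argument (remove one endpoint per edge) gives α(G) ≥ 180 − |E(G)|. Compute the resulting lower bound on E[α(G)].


E[|E(G)|] = C(180, 2)·p = 16110 · (1/1800) = 179/20.
E[α(G)] ≥ n − E[|E(G)|] = 180 − 179/20 = 3421/20.
Numerically: ≈ 171.05000.
(This is only a lower bound; the true E[α(G)] may be larger.)

E[α(G)] ≥ 3421/20 ≈ 171.05000.


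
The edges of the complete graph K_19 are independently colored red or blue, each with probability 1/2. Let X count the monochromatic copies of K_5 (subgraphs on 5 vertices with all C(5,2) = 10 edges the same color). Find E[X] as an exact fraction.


Let X = Σ_S X_S over the C(19, 5) = 11628 subsets S of size 5, where X_S = 1 if the K_5 on S is monochromatic.
For a fixed S, the K_5 on S has C(5, 2) = 10 edges. P[all 10 edges red] = (1/2)^10, and likewise for blue, so P[monochromatic] = 2·(1/2)^10 = 2^{1 − 10} = 1/512.
Summing: E[X] = C(19, 5) · 2^{1 − 10} = 11628 · 1/512 = 2907/128.
Numerically: E[X] ≈ 22.711.

E[X] = C(19,5)·2^(1−C(5,2)) = 2907/128 ≈ 22.711.


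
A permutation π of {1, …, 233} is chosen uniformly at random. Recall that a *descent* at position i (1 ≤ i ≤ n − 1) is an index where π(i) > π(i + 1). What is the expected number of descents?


Write X = Σ X_I over i = 1, …, 232, with X_I the indicator of one descent.
There are 232 indicators.
For each fixed i, the pair (π(i), π(i+1)) is a uniformly random ordered pair of distinct values from {1, …, 233}; by symmetry P[π(i) > π(i+1)] = 1/2.
By linearity: E[X] = 232 · (1/2) = (233 − 1) · (1/2) = 116 ≈ 116.0000.

E[X] = 116 = 116.0000.


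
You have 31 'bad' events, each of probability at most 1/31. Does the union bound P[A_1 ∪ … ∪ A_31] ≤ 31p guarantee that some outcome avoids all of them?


Union bound: P[∪_{i=1}^{31} A_i] ≤ Σ_i P[A_i] ≤ 31·p = 31·(1/31) = 1.
Numerically: 1 ≈ 1.000000.
Is 1 < 1? NO.
Since the bound 1 is ≥ 1, the union bound is uninformative here; it does NOT by itself certify existence.

31·p = 1 ≈ 1.000000; existence NOT certified by the union bound.


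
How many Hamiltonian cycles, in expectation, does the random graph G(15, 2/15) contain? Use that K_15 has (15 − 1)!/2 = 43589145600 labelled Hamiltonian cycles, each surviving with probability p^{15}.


K_15 has (15 − 1)!/2 = 43589145600 labelled Hamiltonian cycles.
For each such Hamiltonian cycle H, let X_H = 1 if all 15 edges of H are present in G. Then P[X_H = 1] = p^{15} = (2/15)^{15} = 32768/437893890380859375.
By linearity: E[X] = Σ_H E[X_H] = 43589145600 · p^{15} = 43589145600 · 32768/437893890380859375 = 235115905024/72081298828125.
Numerically: E[X] ≈ 0.00326.

E[X] = 43589145600 · (2/15)^{15} = 235115905024/72081298828125 ≈ 0.00326.


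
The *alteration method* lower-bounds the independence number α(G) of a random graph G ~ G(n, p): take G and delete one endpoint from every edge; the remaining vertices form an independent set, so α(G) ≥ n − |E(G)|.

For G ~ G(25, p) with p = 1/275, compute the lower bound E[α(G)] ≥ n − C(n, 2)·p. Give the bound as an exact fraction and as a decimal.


E[|E(G)|] = C(25, 2)·p = 300 · (1/275) = 12/11.
E[α(G)] ≥ n − E[|E(G)|] = 25 − 12/11 = 263/11.
Numerically: ≈ 23.909091.
(This is only a lower bound; the true E[α(G)] may be larger.)

E[α(G)] ≥ 263/11 ≈ 23.909091.


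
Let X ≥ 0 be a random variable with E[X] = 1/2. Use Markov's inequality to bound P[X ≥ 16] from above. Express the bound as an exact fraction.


μ = E[X] = 1/2, a = 16.
Markov: P[X ≥ 16] ≤ μ/a = (1/2)/16 = 1/32.
Numerically: ≈ 0.03125.
(Since a = 16 > μ = 0.50000, the bound 1/32 is < 1 and informative.)

P[X ≥ 16] ≤ 1/32 ≈ 0.03125.


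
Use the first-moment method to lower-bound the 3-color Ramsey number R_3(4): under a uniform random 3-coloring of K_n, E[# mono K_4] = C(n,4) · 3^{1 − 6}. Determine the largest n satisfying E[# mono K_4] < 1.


We need C(n, 4) · 3^{1 − 6} < 1, i.e. C(n, 4) < 3^{6 − 1} = 243.
Check values of n near the boundary:
  n = 6: C(6, 4) = 15; 15 < 243? YES
  n = 7: C(7, 4) = 35; 35 < 243? YES
  n = 8: C(8, 4) = 70; 70 < 243? YES
  n = 9: C(9, 4) = 126; 126 < 243? YES
  n = 10: C(10, 4) = 210; 210 < 243? YES
  n = 11: C(11, 4) = 330; 330 < 243? NO
  n = 12: C(12, 4) = 495; 495 < 243? NO
The largest n with C(n, 4) < 243 is n = 10 (where E[X] = 70/81 ≈ 0.864198). Hence R_3(4) > 10, i.e. R_3(4) ≥ 11.

Largest n = 10; hence R_3(4) > 10.


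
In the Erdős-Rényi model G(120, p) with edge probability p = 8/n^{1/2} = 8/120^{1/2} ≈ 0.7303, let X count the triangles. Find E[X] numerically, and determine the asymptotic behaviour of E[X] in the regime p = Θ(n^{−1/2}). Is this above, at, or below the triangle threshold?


Number of potential triangles: C(120, 3) = 280840.
Each occurs with probability p³ ≈ (0.7303)³ ≈ 3.894916e-01.
By linearity: E[X] = C(120, 3)·p³ ≈ 280840 · 3.894916e-01 ≈ 109384.8199.
Since α = 1/2 < 1, p = c/n^{1/2} ≫ 1/n is above the triangle threshold p ~ 1/n. Asymptotically E[X] ~ (c³/6)·n^{3(1−α)} = (8³/6)·n^{1.5} → ∞; triangles are abundant w.h.p.

E[X] ≈ 109384.8199; in regime p = Θ(1/n^{1/2}) E[X] diverges (above the triangle threshold p ~ 1/n).


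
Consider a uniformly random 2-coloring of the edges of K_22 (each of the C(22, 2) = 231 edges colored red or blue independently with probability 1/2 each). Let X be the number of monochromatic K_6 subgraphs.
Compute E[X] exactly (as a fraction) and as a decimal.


Let X = Σ_S X_S over the C(22, 6) = 74613 subsets S of size 6, where X_S = 1 if the K_6 on S is monochromatic.
For a fixed S, the K_6 on S has C(6, 2) = 15 edges. P[all 15 edges red] = (1/2)^15, and likewise for blue, so P[monochromatic] = 2·(1/2)^15 = 2^{1 − 15} = 1/16384.
By linearity of expectation: E[X] = C(22, 6) · 2^{1 − 15} = 74613 · 1/16384 = 74613/16384.
Numerically: E[X] ≈ 4.55402.

E[X] = C(22,6)·2^(1−C(6,2)) = 74613/16384 ≈ 4.55402.


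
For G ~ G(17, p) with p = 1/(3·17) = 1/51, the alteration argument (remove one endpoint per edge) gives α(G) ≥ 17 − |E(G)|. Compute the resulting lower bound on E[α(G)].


E[|E(G)|] = C(17, 2)·p = 136 · (1/51) = 8/3.
E[α(G)] ≥ n − E[|E(G)|] = 17 − 8/3 = 43/3.
Numerically: ≈ 14.3333.
(This is only a lower bound; the true E[α(G)] may be larger.)

E[α(G)] ≥ 43/3 ≈ 14.3333.


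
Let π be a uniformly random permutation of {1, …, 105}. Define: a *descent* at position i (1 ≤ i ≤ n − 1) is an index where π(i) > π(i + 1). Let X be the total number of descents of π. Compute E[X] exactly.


Write X = Σ X_I over i = 1, …, 104, with X_I the indicator of one descent.
There are 104 indicators.
For each fixed i, the pair (π(i), π(i+1)) is a uniformly random ordered pair of distinct values from {1, …, 105}; by symmetry P[π(i) > π(i+1)] = 1/2.
By linearity: E[X] = 104 · (1/2) = (105 − 1) · (1/2) = 52 ≈ 52.0000.

E[X] = 52 = 52.0000.


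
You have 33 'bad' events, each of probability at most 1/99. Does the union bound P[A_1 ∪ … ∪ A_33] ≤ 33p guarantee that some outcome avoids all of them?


Union bound: P[∪_{i=1}^{33} A_i] ≤ Σ_i P[A_i] ≤ 33·p = 33·(1/99) = 1/3.
Numerically: 1/3 ≈ 0.333.
Is 1/3 < 1? YES.
Since P[∪ A_i] ≤ 1/3 < 1, the complement has P[∩ A_i^c] ≥ 1 − 1/3 = 2/3 > 0, so some outcome avoids every A_i.

33·p = 1/3 ≈ 0.333; existence CERTIFIED by the union bound.


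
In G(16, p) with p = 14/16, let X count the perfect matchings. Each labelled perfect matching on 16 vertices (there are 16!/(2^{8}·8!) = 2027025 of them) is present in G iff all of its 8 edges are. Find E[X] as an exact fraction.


K_16 has 16!/(2^{8}·8!) = 2027025 labelled perfect matchings.
For each such perfect matching H, let X_H = 1 if all 8 edges of H are present in G. Then P[X_H = 1] = p^{8} = (7/8)^{8} = 5764801/16777216.
Summing the indicators: E[X] = Σ_H E[X_H] = 2027025 · p^{8} = 2027025 · 5764801/16777216 = 11685395747025/16777216.
Numerically: E[X] ≈ 6.965e+05.

E[X] = 2027025 · (7/8)^{8} = 11685395747025/16777216 ≈ 6.965e+05.


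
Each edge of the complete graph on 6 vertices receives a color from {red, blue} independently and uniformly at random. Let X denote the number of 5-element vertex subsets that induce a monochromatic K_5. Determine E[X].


Let X = Σ_S X_S over the C(6, 5) = 6 subsets S of size 5, where X_S = 1 if the K_5 on S is monochromatic.
For a fixed S, the K_5 on S has C(5, 2) = 10 edges. P[all 10 edges red] = (1/2)^10, and likewise for blue, so P[monochromatic] = 2·(1/2)^10 = 2^{1 − 10} = 1/512.
By linearity: E[X] = C(6, 5) · 2^{1 − 10} = 6 · 1/512 = 3/256.
Numerically: E[X] ≈ 0.012.

E[X] = C(6,5)·2^(1−C(5,2)) = 3/256 ≈ 0.012.


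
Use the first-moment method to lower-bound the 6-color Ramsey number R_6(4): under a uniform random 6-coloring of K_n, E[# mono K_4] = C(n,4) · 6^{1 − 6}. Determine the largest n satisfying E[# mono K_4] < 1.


We need C(n, 4) · 6^{1 − 6} < 1, i.e. C(n, 4) < 6^{6 − 1} = 7776.
Check values of n near the boundary:
  n = 19: C(19, 4) = 3876; 3876 < 7776? YES
  n = 20: C(20, 4) = 4845; 4845 < 7776? YES
  n = 21: C(21, 4) = 5985; 5985 < 7776? YES
  n = 22: C(22, 4) = 7315; 7315 < 7776? YES
  n = 23: C(23, 4) = 8855; 8855 < 7776? NO
  n = 24: C(24, 4) = 10626; 10626 < 7776? NO
The largest n with C(n, 4) < 7776 is n = 22 (where E[X] = 7315/7776 ≈ 0.9407). Hence R_6(4) > 22, i.e. R_6(4) ≥ 23.

Largest n = 22; hence R_6(4) > 22.


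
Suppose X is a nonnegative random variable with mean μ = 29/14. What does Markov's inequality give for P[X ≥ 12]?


μ = E[X] = 29/14, a = 12.
Markov: P[X ≥ 12] ≤ μ/a = (29/14)/12 = 29/168.
Numerically: ≈ 0.1726.
(Since a = 12 > μ = 2.0714, the bound 29/168 is < 1 and informative.)

P[X ≥ 12] ≤ 29/168 ≈ 0.1726.


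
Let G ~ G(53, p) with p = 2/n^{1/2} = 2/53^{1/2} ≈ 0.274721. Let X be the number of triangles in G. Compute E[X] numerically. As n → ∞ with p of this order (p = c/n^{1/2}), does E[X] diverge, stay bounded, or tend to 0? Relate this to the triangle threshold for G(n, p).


Number of potential triangles: C(53, 3) = 23426.
Each occurs with probability p³ ≈ (0.274721)³ ≈ 2.07336700e-02.
By linearity: E[X] = C(53, 3)·p³ ≈ 23426 · 2.07336700e-02 ≈ 485.706954.
Since α = 1/2 < 1, p = c/n^{1/2} ≫ 1/n is above the triangle threshold p ~ 1/n. Asymptotically E[X] ~ (c³/6)·n^{3(1−α)} = (2³/6)·n^{1.5} → ∞; triangles are abundant w.h.p.

E[X] ≈ 485.706954; in regime p = Θ(1/n^{1/2}) E[X] diverges (above the triangle threshold p ~ 1/n).


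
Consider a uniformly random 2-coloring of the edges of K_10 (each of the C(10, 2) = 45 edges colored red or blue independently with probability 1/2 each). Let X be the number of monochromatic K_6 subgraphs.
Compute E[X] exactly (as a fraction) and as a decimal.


Let X = Σ_S X_S over the C(10, 6) = 210 subsets S of size 6, where X_S = 1 if the K_6 on S is monochromatic.
For a fixed S, the K_6 on S has C(6, 2) = 15 edges. P[all 15 edges red] = (1/2)^15, and likewise for blue, so P[monochromatic] = 2·(1/2)^15 = 2^{1 − 15} = 1/16384.
By linearity of expectation: E[X] = C(10, 6) · 2^{1 − 15} = 210 · 1/16384 = 105/8192.
Numerically: E[X] ≈ 0.012817.

E[X] = C(10,6)·2^(1−C(6,2)) = 105/8192 ≈ 0.012817.


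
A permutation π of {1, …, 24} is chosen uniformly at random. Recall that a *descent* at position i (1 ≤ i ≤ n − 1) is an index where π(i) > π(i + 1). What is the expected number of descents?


Write X = Σ X_I over i = 1, …, 23, with X_I the indicator of one descent.
There are 23 indicators.
For each fixed i, the pair (π(i), π(i+1)) is a uniformly random ordered pair of distinct values from {1, …, 24}; by symmetry P[π(i) > π(i+1)] = 1/2.
By linearity: E[X] = 23 · (1/2) = (24 − 1) · (1/2) = 23/2 ≈ 11.500.

E[X] = 23/2 = 11.500.


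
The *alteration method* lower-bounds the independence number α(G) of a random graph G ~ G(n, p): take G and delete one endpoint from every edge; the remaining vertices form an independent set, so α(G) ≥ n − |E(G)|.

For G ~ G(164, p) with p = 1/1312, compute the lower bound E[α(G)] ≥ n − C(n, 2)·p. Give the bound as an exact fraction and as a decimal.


E[|E(G)|] = C(164, 2)·p = 13366 · (1/1312) = 163/16.
E[α(G)] ≥ n − E[|E(G)|] = 164 − 163/16 = 2461/16.
Numerically: ≈ 153.81250.
(This is only a lower bound; the true E[α(G)] may be larger.)

E[α(G)] ≥ 2461/16 ≈ 153.81250.


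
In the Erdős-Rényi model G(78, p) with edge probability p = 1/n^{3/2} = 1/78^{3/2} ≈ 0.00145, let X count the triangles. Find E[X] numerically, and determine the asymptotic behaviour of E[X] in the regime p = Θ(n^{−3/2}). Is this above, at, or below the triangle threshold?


Number of potential triangles: C(78, 3) = 76076.
Each occurs with probability p³ ≈ (0.00145)³ ≈ 3.05896e-09.
By linearity: E[X] = C(78, 3)·p³ ≈ 76076 · 3.05896e-09 ≈ 0.000.
Since α = 3/2 > 1, p = c/n^{3/2} = o(1/n) is below the triangle threshold p ~ 1/n. Asymptotically E[X] ~ (c³/6)·n^{3(1−α)} = (1³/6)·n^{-1.5} → 0, so by Markov's inequality G has no triangles w.h.p.

E[X] ≈ 0.000; in regime p = Θ(1/n^{3/2}) E[X] tends to 0 (below the triangle threshold p ~ 1/n).


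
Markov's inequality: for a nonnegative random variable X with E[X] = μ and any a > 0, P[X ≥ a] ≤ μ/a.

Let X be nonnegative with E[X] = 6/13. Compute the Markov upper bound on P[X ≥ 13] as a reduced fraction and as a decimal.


μ = E[X] = 6/13, a = 13.
Markov: P[X ≥ 13] ≤ μ/a = (6/13)/13 = 6/169.
Numerically: ≈ 0.0355.
(Since a = 13 > μ = 0.4615, the bound 6/169 is < 1 and informative.)

P[X ≥ 13] ≤ 6/169 ≈ 0.0355.


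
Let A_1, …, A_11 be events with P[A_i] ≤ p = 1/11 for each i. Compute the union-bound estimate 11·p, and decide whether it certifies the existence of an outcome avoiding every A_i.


Union bound: P[∪_{i=1}^{11} A_i] ≤ Σ_i P[A_i] ≤ 11·p = 11·(1/11) = 1.
Numerically: 1 ≈ 1.0000000.
Is 1 < 1? NO.
Since the bound 1 is ≥ 1, the union bound is uninformative here; it does NOT by itself certify existence.

11·p = 1 ≈ 1.0000000; existence NOT certified by the union bound.


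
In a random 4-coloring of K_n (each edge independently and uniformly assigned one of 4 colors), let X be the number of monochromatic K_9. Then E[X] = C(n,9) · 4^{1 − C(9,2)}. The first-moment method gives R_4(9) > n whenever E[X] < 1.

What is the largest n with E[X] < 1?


We need C(n, 9) · 4^{1 − 36} < 1, i.e. C(n, 9) < 4^{36 − 1} = 1180591620717411303424.
Check values of n near the boundary:
  n = 913: C(913, 9) = 1167605542753639808390; 1167605542753639808390 < 1180591620717411303424? YES
  n = 914: C(914, 9) = 1179217089587653905932; 1179217089587653905932 < 1180591620717411303424? YES
  n = 915: C(915, 9) = 1190931166636537885130; 1190931166636537885130 < 1180591620717411303424? NO
The largest n with C(n, 9) < 1180591620717411303424 is n = 914 (where E[X] = 294804272396913476483/295147905179352825856 ≈ 0.99884). Hence R_4(9) > 914, i.e. R_4(9) ≥ 915.

Largest n = 914; hence R_4(9) > 914.


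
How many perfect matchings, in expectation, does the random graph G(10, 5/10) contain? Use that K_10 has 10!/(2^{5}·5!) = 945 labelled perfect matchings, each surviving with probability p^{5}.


K_10 has 10!/(2^{5}·5!) = 945 labelled perfect matchings.
For each such perfect matching H, let X_H = 1 if all 5 edges of H are present in G. Then P[X_H = 1] = p^{5} = (1/2)^{5} = 1/32.
By linearity: E[X] = Σ_H E[X_H] = 945 · p^{5} = 945 · 1/32 = 945/32.
Numerically: E[X] ≈ 29.53.

E[X] = 945 · (1/2)^{5} = 945/32 ≈ 29.53.


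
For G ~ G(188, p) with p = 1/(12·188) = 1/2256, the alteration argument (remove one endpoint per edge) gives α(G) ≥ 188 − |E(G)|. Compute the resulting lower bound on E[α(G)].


E[|E(G)|] = C(188, 2)·p = 17578 · (1/2256) = 187/24.
E[α(G)] ≥ n − E[|E(G)|] = 188 − 187/24 = 4325/24.
Numerically: ≈ 180.20833.
(This is only a lower bound; the true E[α(G)] may be larger.)

E[α(G)] ≥ 4325/24 ≈ 180.20833.


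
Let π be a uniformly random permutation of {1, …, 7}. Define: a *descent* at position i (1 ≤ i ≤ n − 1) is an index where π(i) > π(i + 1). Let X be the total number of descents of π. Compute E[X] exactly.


Write X = Σ X_I over i = 1, …, 6, with X_I the indicator of one descent.
There are 6 indicators.
For each fixed i, the pair (π(i), π(i+1)) is a uniformly random ordered pair of distinct values from {1, …, 7}; by symmetry P[π(i) > π(i+1)] = 1/2.
By linearity: E[X] = 6 · (1/2) = (7 − 1) · (1/2) = 3 ≈ 3.0000.

E[X] = 3 = 3.0000.


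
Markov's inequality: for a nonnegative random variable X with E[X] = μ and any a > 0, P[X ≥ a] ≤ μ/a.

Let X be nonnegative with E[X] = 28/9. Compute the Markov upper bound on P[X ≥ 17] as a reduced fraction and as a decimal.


μ = E[X] = 28/9, a = 17.
Markov: P[X ≥ 17] ≤ μ/a = (28/9)/17 = 28/153.
Numerically: ≈ 0.183007.
(Since a = 17 > μ = 3.111111, the bound 28/153 is < 1 and informative.)

P[X ≥ 17] ≤ 28/153 ≈ 0.183007.


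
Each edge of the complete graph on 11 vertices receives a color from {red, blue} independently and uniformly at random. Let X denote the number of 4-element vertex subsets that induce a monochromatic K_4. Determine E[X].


Let X = Σ_S X_S over the C(11, 4) = 330 subsets S of size 4, where X_S = 1 if the K_4 on S is monochromatic.
For a fixed S, the K_4 on S has C(4, 2) = 6 edges. P[all 6 edges red] = (1/2)^6, and likewise for blue, so P[monochromatic] = 2·(1/2)^6 = 2^{1 − 6} = 1/32.
By linearity of expectation: E[X] = C(11, 4) · 2^{1 − 6} = 330 · 1/32 = 165/16.
Numerically: E[X] ≈ 10.312500.

E[X] = C(11,4)·2^(1−C(4,2)) = 165/16 ≈ 10.312500.


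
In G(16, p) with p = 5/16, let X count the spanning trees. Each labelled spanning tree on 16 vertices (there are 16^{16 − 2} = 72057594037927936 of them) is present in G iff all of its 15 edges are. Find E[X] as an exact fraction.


K_16 has 16^{16 − 2} = 72057594037927936 labelled spanning trees.
For each such spanning tree H, let X_H = 1 if all 15 edges of H are present in G. Then P[X_H = 1] = p^{15} = (5/16)^{15} = 30517578125/1152921504606846976.
By linearity: E[X] = Σ_H E[X_H] = 72057594037927936 · p^{15} = 72057594037927936 · 30517578125/1152921504606846976 = 30517578125/16.
Numerically: E[X] ≈ 1.91e+09.

E[X] = 72057594037927936 · (5/16)^{15} = 30517578125/16 ≈ 1.91e+09.


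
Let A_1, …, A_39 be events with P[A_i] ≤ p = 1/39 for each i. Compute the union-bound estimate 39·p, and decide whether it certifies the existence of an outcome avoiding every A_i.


Union bound: P[∪_{i=1}^{39} A_i] ≤ Σ_i P[A_i] ≤ 39·p = 39·(1/39) = 1.
Numerically: 1 ≈ 1.000.
Is 1 < 1? NO.
Since the bound 1 is ≥ 1, the union bound is uninformative here; it does NOT by itself certify existence.

39·p = 1 ≈ 1.000; existence NOT certified by the union bound.


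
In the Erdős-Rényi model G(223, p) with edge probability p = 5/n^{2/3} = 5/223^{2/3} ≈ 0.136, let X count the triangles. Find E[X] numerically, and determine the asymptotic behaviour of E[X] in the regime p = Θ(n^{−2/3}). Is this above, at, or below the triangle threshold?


Number of potential triangles: C(223, 3) = 1823471.
Each occurs with probability p³ ≈ (0.136)³ ≈ 2.513624e-03.
By linearity: E[X] = C(223, 3)·p³ ≈ 1823471 · 2.513624e-03 ≈ 4583.5202.
Since α = 2/3 < 1, p = c/n^{2/3} ≫ 1/n is above the triangle threshold p ~ 1/n. Asymptotically E[X] ~ (c³/6)·n^{3(1−α)} = (5³/6)·n^{1} → ∞; triangles are abundant w.h.p.

E[X] ≈ 4583.5202; in regime p = Θ(1/n^{2/3}) E[X] diverges (above the triangle threshold p ~ 1/n).


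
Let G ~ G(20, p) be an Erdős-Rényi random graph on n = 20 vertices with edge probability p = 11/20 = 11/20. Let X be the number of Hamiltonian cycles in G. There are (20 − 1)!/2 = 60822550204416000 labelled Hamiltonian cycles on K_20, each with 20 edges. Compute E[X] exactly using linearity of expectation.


K_20 has (20 − 1)!/2 = 60822550204416000 labelled Hamiltonian cycles.
For each such Hamiltonian cycle H, let X_H = 1 if all 20 edges of H are present in G. Then P[X_H = 1] = p^{20} = (11/20)^{20} = 672749994932560009201/104857600000000000000000000.
By linearity of expectation: E[X] = Σ_H E[X_H] = 60822550204416000 · p^{20} = 60822550204416000 · 672749994932560009201/104857600000000000000000000 = 9989836509230039246035759128621/25600000000000000000.
Numerically: E[X] ≈ 3.9e+11.

E[X] = 60822550204416000 · (11/20)^{20} = 9989836509230039246035759128621/25600000000000000000 ≈ 3.9e+11.


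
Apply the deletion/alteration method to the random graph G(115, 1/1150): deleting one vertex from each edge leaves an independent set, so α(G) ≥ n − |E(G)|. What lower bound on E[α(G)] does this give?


E[|E(G)|] = C(115, 2)·p = 6555 · (1/1150) = 57/10.
E[α(G)] ≥ n − E[|E(G)|] = 115 − 57/10 = 1093/10.
Numerically: ≈ 109.300000.
(This is only a lower bound; the true E[α(G)] may be larger.)

E[α(G)] ≥ 1093/10 ≈ 109.300000.


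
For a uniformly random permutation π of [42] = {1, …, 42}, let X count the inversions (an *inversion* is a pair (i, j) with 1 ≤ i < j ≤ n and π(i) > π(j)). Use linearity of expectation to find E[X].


Write X = Σ X_I over the C(42, 2) = 861 pairs i < j, with X_I the indicator of one inversion.
There are 861 indicators.
For each fixed pair i < j, the values π(i) and π(j) are two distinct elements of {1, …, 42} in uniformly random order; by symmetry P[π(i) > π(j)] = 1/2.
By linearity: E[X] = 861 · (1/2) = C(42, 2) · (1/2) = 861/2 = 861/2 ≈ 430.5000.

E[X] = 861/2 = 430.5000.


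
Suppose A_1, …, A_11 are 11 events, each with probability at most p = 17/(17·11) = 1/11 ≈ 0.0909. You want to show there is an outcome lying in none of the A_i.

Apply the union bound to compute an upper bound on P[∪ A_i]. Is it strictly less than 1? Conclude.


Union bound: P[∪_{i=1}^{11} A_i] ≤ Σ_i P[A_i] ≤ 11·p = 11·(1/11) = 1.
Numerically: 1 ≈ 1.0000.
Is 1 < 1? NO.
Since the bound 1 is ≥ 1, the union bound is uninformative here; it does NOT by itself certify existence.

11·p = 1 ≈ 1.0000; existence NOT certified by the union bound.


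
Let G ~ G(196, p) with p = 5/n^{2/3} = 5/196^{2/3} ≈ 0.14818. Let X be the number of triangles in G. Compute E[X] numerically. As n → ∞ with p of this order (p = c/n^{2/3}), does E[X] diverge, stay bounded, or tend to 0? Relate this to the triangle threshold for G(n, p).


Number of potential triangles: C(196, 3) = 1235780.
Each occurs with probability p³ ≈ (0.14818)³ ≈ 3.2538526e-03.
By linearity: E[X] = C(196, 3)·p³ ≈ 1235780 · 3.2538526e-03 ≈ 4021.04592.
Since α = 2/3 < 1, p = c/n^{2/3} ≫ 1/n is above the triangle threshold p ~ 1/n. Asymptotically E[X] ~ (c³/6)·n^{3(1−α)} = (5³/6)·n^{1} → ∞; triangles are abundant w.h.p.

E[X] ≈ 4021.04592; in regime p = Θ(1/n^{2/3}) E[X] diverges (above the triangle threshold p ~ 1/n).


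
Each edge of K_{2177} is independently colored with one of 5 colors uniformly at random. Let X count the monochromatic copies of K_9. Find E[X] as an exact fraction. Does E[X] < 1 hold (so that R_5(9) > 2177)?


E[X] = C(2177, 9) · 5^{1 − 36} = 2976951400847999984172400 · 5^{−35} = 2976951400847999984172400/2910383045673370361328125.
As a reduced fraction: E[X] = 119078056033919999366896/116415321826934814453125 ≈ 1.023.
Is E[X] < 1? NO.
Since E[X] ≥ 1, the first-moment bound is inconclusive at n = 2177; it does NOT by itself certify R_5(9) > 2177.

E[X] = 119078056033919999366896/116415321826934814453125 ≈ 1.023; E[X] ≥ 1; first-moment method inconclusive here.


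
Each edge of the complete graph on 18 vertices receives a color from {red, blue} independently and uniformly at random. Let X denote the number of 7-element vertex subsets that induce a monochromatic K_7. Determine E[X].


Let X = Σ_S X_S over the C(18, 7) = 31824 subsets S of size 7, where X_S = 1 if the K_7 on S is monochromatic.
For a fixed S, the K_7 on S has C(7, 2) = 21 edges. P[all 21 edges red] = (1/2)^21, and likewise for blue, so P[monochromatic] = 2·(1/2)^21 = 2^{1 − 21} = 1/1048576.
Summing: E[X] = C(18, 7) · 2^{1 − 21} = 31824 · 1/1048576 = 1989/65536.
Numerically: E[X] ≈ 0.030350.

E[X] = C(18,7)·2^(1−C(7,2)) = 1989/65536 ≈ 0.030350.


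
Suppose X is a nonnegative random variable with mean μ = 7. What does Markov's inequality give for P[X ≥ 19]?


μ = E[X] = 7, a = 19.
Markov: P[X ≥ 19] ≤ μ/a = (7)/19 = 7/19.
Numerically: ≈ 0.3684.
(Since a = 19 > μ = 7.0000, the bound 7/19 is < 1 and informative.)

P[X ≥ 19] ≤ 7/19 ≈ 0.3684.


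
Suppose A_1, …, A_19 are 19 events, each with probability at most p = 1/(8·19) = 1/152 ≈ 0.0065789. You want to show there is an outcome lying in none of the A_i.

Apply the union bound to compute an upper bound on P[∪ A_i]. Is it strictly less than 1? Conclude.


Union bound: P[∪_{i=1}^{19} A_i] ≤ Σ_i P[A_i] ≤ 19·p = 19·(1/152) = 1/8.
Numerically: 1/8 ≈ 0.1250000.
Is 1/8 < 1? YES.
Since P[∪ A_i] ≤ 1/8 < 1, the complement has P[∩ A_i^c] ≥ 1 − 1/8 = 7/8 > 0, so some outcome avoids every A_i.

19·p = 1/8 ≈ 0.1250000; existence CERTIFIED by the union bound.
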